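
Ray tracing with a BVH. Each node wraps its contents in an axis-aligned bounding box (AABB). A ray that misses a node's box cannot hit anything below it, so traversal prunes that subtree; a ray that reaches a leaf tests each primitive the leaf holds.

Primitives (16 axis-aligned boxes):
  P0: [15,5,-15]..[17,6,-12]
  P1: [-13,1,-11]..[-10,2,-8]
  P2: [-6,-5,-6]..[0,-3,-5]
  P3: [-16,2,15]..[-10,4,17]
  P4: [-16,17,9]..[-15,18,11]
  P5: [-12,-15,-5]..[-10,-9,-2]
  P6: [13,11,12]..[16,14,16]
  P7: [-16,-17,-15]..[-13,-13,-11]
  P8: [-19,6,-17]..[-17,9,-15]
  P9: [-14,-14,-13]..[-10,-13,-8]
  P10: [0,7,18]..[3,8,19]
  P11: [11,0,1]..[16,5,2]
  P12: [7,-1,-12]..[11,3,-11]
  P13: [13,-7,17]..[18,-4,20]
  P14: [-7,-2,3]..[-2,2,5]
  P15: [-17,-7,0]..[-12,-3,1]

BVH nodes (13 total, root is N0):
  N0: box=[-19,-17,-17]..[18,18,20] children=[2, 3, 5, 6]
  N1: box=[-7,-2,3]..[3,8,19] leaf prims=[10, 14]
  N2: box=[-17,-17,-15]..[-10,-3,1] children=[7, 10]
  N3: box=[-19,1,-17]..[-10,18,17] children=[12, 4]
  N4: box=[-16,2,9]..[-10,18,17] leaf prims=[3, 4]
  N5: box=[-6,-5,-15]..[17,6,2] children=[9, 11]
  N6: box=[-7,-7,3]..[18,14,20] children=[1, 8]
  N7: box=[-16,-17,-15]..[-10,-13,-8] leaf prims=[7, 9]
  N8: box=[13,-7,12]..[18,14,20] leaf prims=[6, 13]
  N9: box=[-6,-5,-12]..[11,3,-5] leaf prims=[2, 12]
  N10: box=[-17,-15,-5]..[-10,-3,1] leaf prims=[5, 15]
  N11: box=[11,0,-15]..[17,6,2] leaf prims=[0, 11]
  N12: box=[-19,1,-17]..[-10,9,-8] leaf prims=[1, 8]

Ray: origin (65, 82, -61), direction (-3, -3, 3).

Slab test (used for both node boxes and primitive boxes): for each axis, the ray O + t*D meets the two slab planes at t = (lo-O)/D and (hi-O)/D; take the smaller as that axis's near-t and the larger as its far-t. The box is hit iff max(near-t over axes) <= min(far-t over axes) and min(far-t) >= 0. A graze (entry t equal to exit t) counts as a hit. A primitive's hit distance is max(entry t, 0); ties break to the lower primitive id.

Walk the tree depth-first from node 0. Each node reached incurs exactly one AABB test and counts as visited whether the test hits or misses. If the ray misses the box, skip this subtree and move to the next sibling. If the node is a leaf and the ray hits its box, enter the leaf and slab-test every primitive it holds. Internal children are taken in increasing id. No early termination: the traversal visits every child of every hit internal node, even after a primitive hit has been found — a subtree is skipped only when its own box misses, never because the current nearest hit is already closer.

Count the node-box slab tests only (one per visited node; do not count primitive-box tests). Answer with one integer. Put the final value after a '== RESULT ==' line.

Traverse from the root:
N0 x:[47/3,28] y:[64/3,33] z:[44/3,27] -> hit [64/3,27], descend [2, 3, 5, 6]
  N2 x:[25,82/3] y:[85/3,33] z:[46/3,62/3] -> miss, prune
  N3 x:[25,28] y:[64/3,27] z:[44/3,26] -> hit [25,26], descend [4, 12]
    N4 x:[25,27] y:[64/3,80/3] z:[70/3,26] -> hit [25,26] leaf, test {P3@t=26, P4(miss)}
    N12 x:[25,28] y:[73/3,27] z:[44/3,53/3] -> miss, prune
  N5 x:[16,71/3] y:[76/3,29] z:[46/3,21] -> miss, prune
  N6 x:[47/3,24] y:[68/3,89/3] z:[64/3,27] -> hit [68/3,24], descend [1, 8]
    N1 x:[62/3,24] y:[74/3,28] z:[64/3,80/3] -> miss, prune
    N8 x:[47/3,52/3] y:[68/3,89/3] z:[73/3,27] -> miss, prune

Summary -> nodes [0, 2, 3, 4, 12, 5, 6, 1, 8]; box-tests=9; leaf-entries=1; first=P3

== RESULT ==
9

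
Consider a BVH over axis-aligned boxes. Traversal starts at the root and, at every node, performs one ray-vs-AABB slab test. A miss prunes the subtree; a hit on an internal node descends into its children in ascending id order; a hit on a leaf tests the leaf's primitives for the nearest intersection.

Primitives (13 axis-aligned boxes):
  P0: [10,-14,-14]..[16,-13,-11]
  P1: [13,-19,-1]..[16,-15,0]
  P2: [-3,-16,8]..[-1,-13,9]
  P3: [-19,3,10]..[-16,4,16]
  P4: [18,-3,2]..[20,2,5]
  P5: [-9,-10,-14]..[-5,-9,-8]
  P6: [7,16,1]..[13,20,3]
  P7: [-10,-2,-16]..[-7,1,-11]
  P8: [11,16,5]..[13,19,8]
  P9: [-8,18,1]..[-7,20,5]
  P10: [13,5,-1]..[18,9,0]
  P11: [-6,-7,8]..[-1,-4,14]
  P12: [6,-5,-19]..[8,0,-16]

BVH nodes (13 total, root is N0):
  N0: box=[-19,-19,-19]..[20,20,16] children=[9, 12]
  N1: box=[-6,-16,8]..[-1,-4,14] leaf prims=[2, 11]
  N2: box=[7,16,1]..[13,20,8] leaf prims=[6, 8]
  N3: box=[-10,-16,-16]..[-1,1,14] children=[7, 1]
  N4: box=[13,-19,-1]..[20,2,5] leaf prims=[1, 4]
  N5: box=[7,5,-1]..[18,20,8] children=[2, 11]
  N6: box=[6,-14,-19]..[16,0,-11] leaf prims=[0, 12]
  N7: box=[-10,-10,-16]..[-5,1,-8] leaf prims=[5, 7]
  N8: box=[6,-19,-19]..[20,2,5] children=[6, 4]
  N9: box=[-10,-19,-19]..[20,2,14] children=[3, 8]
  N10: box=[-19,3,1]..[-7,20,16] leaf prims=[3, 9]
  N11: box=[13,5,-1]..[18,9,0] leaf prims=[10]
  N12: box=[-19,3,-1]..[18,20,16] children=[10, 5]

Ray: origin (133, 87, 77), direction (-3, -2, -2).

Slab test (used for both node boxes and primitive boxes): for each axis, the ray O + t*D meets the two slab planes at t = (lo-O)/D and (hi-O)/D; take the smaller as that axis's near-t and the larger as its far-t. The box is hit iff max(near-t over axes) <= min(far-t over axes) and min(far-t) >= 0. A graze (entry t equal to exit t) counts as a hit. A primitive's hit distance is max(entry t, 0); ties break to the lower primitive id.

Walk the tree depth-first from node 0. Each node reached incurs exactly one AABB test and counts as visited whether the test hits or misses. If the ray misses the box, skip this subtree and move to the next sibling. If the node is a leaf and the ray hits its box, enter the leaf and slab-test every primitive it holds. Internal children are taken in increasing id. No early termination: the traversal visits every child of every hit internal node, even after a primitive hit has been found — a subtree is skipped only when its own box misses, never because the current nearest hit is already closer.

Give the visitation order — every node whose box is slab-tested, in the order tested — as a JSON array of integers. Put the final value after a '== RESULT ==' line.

Traverse from the root:
N0 x:[113/3,152/3] y:[67/2,53] z:[61/2,48] -> hit [113/3,48], descend [9, 12]
  N9 x:[113/3,143/3] y:[85/2,53] z:[63/2,48] -> hit [85/2,143/3], descend [3, 8]
    N3 x:[134/3,143/3] y:[43,103/2] z:[63/2,93/2] -> hit [134/3,93/2], descend [1, 7]
      N1 x:[134/3,139/3] y:[91/2,103/2] z:[63/2,69/2] -> miss, prune
      N7 x:[46,143/3] y:[43,97/2] z:[85/2,93/2] -> hit [46,93/2] leaf, test {P5(miss), P7(miss)}
    N8 x:[113/3,127/3] y:[85/2,53] z:[36,48] -> miss, prune
  N12 x:[115/3,152/3] y:[67/2,42] z:[61/2,39] -> hit [115/3,39], descend [5, 10]
    N5 x:[115/3,42] y:[67/2,41] z:[69/2,39] -> hit [115/3,39], descend [2, 11]
      N2 x:[40,42] y:[67/2,71/2] z:[69/2,38] -> miss, prune
      N11 x:[115/3,40] y:[39,41] z:[77/2,39] -> hit [39,39] leaf, test {P10@t=39}
    N10 x:[140/3,152/3] y:[67/2,42] z:[61/2,38] -> miss, prune

order=[0, 9, 3, 1, 7, 8, 12, 5, 2, 11, 10]  |boxes|=11  |leaves|=2  hit=P10

== RESULT ==
[0, 9, 3, 1, 7, 8, 12, 5, 2, 11, 10]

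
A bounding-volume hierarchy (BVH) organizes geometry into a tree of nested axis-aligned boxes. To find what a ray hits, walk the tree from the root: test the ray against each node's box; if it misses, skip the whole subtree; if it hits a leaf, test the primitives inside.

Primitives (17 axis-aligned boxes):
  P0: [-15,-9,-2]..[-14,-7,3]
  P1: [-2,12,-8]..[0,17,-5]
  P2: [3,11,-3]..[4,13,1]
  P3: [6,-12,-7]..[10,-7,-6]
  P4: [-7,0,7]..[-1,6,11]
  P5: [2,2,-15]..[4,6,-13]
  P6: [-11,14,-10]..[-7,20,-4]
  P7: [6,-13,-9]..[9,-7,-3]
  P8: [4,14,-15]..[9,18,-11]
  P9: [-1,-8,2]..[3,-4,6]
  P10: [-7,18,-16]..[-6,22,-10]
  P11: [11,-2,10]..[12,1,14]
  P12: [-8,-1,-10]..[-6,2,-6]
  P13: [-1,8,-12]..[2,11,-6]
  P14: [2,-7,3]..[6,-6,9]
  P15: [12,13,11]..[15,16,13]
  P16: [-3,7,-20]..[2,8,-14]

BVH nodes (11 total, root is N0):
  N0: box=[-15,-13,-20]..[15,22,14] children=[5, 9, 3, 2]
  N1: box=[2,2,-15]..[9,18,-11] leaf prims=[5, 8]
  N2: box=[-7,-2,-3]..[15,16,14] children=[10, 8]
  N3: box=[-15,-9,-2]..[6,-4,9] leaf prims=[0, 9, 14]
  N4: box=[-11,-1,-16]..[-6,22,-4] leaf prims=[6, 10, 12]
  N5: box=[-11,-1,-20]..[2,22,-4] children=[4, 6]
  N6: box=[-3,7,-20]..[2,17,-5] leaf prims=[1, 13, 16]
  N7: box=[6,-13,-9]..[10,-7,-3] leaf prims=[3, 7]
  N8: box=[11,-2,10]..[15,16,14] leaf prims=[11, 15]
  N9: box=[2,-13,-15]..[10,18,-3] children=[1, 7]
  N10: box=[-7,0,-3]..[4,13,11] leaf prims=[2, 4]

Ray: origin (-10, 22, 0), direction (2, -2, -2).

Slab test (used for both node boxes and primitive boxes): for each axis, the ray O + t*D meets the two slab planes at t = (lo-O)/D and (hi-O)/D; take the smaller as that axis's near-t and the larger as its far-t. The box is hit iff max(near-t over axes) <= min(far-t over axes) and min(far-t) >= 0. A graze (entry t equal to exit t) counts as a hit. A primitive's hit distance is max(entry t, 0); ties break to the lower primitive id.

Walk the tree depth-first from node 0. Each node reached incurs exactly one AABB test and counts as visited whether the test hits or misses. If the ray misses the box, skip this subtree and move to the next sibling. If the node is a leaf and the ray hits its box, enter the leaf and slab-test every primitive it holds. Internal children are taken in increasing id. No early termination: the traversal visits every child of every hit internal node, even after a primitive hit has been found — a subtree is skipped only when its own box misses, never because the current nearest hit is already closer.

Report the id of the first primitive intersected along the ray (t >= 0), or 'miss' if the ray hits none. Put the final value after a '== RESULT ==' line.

Walk:
N0 x:[-5/2,25/2] y:[0,35/2] z:[-7,10] -> hit [0,10], descend [2, 3, 5, 9]
  N2 x:[3/2,25/2] y:[3,12] z:[-7,3/2] -> miss, prune
  N3 x:[-5/2,8] y:[13,31/2] z:[-9/2,1] -> miss, prune
  N5 x:[-1/2,6] y:[0,23/2] z:[2,10] -> hit [2,6], descend [4, 6]
    N4 x:[-1/2,2] y:[0,23/2] z:[2,8] -> hit [2,2] leaf, test {P6(miss), P10(miss), P12(miss)}
    N6 x:[7/2,6] y:[5/2,15/2] z:[5/2,10] -> hit [7/2,6] leaf, test {P1@t=4, P13@t=11/2, P16(miss)}
  N9 x:[6,10] y:[2,35/2] z:[3/2,15/2] -> hit [6,15/2], descend [1, 7]
    N1 x:[6,19/2] y:[2,10] z:[11/2,15/2] -> hit [6,15/2] leaf, test {P5(miss), P8(miss)}
    N7 x:[8,10] y:[29/2,35/2] z:[3/2,9/2] -> miss, prune

Visited [0, 2, 3, 5, 4, 6, 9, 1, 7]. Tests: 9 box, 3 leaf. Nearest: P1.

== RESULT ==
1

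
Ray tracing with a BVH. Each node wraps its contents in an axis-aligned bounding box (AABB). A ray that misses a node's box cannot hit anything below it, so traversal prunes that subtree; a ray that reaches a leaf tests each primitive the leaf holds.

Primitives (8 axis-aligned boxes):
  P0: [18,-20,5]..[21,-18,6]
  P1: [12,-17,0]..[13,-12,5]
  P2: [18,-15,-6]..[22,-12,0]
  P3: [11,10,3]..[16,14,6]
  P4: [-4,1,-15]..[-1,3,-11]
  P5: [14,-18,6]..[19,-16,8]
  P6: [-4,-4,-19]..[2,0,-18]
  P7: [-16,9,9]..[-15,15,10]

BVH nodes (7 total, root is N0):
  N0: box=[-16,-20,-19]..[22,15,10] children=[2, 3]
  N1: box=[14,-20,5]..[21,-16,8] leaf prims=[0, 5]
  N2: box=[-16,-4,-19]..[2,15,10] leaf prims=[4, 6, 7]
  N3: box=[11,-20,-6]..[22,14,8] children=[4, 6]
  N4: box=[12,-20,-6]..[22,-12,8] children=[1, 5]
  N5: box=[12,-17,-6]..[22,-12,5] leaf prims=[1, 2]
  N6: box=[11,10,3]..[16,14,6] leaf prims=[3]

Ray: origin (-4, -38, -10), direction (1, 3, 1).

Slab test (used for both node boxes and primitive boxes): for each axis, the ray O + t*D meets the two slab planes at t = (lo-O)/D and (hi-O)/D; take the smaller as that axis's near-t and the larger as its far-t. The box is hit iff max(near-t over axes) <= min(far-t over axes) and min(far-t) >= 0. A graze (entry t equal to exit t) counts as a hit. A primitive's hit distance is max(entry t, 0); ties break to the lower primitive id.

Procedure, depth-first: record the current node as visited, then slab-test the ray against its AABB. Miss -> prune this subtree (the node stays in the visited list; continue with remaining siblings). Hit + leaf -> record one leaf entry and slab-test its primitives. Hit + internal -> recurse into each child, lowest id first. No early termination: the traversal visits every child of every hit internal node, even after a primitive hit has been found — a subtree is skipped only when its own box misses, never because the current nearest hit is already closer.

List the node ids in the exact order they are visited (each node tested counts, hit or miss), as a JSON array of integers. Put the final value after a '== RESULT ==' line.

Traverse from the root:
N0 x:[-12,26] y:[6,53/3] z:[-9,20] -> hit [6,53/3], descend [2, 3]
  N2 x:[-12,6] y:[34/3,53/3] z:[-9,20] -> miss, prune
  N3 x:[15,26] y:[6,52/3] z:[4,18] -> hit [15,52/3], descend [4, 6]
    N4 x:[16,26] y:[6,26/3] z:[4,18] -> miss, prune
    N6 x:[15,20] y:[16,52/3] z:[13,16] -> hit [16,16] leaf, test {P3@t=16}

Summary -> nodes [0, 2, 3, 4, 6]; box-tests=5; leaf-entries=1; first=P3

== RESULT ==
[0, 2, 3, 4, 6]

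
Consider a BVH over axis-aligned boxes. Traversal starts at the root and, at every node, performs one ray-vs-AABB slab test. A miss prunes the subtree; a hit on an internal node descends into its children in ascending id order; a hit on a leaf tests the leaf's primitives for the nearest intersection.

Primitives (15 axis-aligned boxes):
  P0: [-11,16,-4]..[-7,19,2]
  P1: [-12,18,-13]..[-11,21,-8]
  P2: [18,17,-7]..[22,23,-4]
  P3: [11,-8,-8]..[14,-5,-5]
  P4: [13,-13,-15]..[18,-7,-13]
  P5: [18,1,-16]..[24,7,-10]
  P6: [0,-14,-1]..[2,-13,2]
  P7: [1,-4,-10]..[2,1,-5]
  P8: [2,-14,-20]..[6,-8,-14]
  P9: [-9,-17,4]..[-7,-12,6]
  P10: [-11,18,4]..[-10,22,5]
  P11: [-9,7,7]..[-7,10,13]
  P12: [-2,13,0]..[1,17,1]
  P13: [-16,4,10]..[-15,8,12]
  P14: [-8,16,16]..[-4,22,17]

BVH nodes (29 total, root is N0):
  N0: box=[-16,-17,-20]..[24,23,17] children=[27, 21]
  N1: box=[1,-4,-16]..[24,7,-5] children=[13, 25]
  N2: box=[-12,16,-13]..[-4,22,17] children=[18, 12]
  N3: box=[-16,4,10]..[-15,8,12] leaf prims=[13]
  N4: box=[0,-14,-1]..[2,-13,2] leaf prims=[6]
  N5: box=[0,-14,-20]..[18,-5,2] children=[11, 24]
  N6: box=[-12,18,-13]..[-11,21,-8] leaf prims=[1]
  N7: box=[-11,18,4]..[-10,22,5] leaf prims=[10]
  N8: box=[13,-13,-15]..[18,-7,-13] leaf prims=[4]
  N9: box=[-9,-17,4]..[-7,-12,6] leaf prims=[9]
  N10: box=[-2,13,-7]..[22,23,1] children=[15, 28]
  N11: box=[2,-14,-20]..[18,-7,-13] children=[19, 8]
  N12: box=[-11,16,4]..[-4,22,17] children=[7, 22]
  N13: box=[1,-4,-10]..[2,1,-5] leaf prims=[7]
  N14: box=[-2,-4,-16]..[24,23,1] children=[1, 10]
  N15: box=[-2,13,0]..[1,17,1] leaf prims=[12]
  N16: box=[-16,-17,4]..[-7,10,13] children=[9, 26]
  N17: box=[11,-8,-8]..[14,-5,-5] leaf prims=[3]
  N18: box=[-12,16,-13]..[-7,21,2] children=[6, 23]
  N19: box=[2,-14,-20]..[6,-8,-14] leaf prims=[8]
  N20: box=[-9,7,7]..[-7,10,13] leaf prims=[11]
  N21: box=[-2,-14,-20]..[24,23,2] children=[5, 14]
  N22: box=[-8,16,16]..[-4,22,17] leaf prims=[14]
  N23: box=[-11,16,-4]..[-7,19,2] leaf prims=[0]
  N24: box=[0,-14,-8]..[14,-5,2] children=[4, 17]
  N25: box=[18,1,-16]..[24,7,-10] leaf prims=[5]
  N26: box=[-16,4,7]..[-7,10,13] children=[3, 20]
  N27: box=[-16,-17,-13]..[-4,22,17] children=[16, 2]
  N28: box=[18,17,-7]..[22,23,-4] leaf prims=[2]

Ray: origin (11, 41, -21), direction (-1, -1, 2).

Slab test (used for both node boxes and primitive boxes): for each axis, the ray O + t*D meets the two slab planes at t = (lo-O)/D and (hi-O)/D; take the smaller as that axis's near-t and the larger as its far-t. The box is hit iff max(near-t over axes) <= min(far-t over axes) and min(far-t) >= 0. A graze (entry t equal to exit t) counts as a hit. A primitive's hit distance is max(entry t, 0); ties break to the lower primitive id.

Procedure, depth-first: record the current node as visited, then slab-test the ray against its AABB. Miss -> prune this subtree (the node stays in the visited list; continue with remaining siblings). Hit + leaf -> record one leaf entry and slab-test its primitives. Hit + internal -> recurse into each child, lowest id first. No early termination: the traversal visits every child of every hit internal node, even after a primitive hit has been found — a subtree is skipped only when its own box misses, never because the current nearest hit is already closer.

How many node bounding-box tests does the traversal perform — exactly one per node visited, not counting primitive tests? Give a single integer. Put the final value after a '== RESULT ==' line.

Walk:
N0 x:[-13,27] y:[18,58] z:[1/2,19] -> hit [18,19], descend [21, 27]
  N21 x:[-13,13] y:[18,55] z:[1/2,23/2] -> miss, prune
  N27 x:[15,27] y:[19,58] z:[4,19] -> hit [19,19], descend [2, 16]
    N2 x:[15,23] y:[19,25] z:[4,19] -> hit [19,19], descend [12, 18]
      N12 x:[15,22] y:[19,25] z:[25/2,19] -> hit [19,19], descend [7, 22]
        N7 x:[21,22] y:[19,23] z:[25/2,13] -> miss, prune
        N22 x:[15,19] y:[19,25] z:[37/2,19] -> hit [19,19] leaf, test {P14@t=19}
      N18 x:[18,23] y:[20,25] z:[4,23/2] -> miss, prune
    N16 x:[18,27] y:[31,58] z:[25/2,17] -> miss, prune

Summary -> nodes [0, 21, 27, 2, 12, 7, 22, 18, 16]; box-tests=9; leaf-entries=1; first=P14

== RESULT ==
9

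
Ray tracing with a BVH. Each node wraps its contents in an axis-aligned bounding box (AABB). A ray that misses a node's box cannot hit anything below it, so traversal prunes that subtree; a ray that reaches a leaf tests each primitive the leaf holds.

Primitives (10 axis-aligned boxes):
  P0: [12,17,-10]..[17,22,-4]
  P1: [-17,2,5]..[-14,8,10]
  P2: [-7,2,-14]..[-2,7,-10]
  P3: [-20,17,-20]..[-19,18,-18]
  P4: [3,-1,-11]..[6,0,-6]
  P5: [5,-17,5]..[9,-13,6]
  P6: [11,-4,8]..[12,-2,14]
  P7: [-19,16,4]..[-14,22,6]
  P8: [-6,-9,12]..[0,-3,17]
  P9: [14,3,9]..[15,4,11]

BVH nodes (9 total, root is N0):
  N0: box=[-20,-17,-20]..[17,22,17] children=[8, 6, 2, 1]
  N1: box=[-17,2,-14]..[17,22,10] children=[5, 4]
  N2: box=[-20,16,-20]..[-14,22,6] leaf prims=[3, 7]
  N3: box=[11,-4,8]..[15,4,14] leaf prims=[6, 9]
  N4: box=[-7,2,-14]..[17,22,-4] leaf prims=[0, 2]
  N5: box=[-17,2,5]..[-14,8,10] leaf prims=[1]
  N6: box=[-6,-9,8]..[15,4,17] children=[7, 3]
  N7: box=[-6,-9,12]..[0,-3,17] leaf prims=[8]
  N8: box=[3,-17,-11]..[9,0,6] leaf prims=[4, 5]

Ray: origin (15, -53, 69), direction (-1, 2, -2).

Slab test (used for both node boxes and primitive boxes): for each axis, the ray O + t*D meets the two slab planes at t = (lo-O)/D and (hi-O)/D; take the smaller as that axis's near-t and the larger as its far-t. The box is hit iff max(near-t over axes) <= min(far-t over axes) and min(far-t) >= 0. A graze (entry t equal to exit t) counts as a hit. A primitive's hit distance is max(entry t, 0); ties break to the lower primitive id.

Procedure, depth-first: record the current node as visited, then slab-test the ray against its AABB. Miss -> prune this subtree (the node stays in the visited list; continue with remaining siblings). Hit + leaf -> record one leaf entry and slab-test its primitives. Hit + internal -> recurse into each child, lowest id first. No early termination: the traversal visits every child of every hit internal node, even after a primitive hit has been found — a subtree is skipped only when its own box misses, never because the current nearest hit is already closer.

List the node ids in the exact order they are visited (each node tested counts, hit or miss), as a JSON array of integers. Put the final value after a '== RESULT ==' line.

Walk:
N0 x:[-2,35] y:[18,75/2] z:[26,89/2] -> hit [26,35], descend [1, 2, 6, 8]
  N1 x:[-2,32] y:[55/2,75/2] z:[59/2,83/2] -> hit [59/2,32], descend [4, 5]
    N4 x:[-2,22] y:[55/2,75/2] z:[73/2,83/2] -> miss, prune
    N5 x:[29,32] y:[55/2,61/2] z:[59/2,32] -> hit [59/2,61/2] leaf, test {P1@t=59/2}
  N2 x:[29,35] y:[69/2,75/2] z:[63/2,89/2] -> hit [69/2,35] leaf, test {P3(miss), P7(miss)}
  N6 x:[0,21] y:[22,57/2] z:[26,61/2] -> miss, prune
  N8 x:[6,12] y:[18,53/2] z:[63/2,40] -> miss, prune

Visited [0, 1, 4, 5, 2, 6, 8]. Tests: 7 box, 2 leaf. Nearest: P1.

== RESULT ==
[0, 1, 4, 5, 2, 6, 8]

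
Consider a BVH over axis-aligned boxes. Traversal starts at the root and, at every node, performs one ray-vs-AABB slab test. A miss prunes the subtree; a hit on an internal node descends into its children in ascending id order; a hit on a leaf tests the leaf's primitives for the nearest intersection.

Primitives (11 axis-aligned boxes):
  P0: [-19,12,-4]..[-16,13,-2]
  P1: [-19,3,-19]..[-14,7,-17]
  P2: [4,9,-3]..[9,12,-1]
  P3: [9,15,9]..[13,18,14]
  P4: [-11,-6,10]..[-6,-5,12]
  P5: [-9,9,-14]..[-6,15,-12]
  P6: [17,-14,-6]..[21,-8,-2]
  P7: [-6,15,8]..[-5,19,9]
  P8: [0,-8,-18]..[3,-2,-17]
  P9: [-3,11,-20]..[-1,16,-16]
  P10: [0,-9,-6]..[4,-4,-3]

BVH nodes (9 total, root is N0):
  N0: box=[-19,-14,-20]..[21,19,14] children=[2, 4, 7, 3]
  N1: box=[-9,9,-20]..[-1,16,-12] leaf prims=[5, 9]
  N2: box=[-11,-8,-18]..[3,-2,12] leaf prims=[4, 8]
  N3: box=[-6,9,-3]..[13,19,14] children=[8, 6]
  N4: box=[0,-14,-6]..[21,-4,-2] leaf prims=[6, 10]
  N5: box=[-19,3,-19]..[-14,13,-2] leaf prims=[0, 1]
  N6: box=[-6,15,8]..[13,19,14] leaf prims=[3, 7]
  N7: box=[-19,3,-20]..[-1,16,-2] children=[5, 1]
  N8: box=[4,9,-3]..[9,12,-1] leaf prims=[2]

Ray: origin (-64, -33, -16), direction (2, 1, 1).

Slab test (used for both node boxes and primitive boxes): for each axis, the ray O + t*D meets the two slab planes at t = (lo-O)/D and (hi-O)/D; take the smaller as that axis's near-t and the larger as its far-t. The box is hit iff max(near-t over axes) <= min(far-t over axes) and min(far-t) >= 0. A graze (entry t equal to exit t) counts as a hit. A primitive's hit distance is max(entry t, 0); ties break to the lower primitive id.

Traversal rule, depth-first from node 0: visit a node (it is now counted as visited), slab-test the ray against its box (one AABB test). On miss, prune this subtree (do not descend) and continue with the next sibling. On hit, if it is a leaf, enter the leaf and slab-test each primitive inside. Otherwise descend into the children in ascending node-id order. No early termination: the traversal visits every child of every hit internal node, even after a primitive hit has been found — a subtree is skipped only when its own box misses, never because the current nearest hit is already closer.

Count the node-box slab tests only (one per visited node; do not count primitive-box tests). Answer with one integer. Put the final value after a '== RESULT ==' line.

Walk:
N0 x:[45/2,85/2] y:[19,52] z:[-4,30] -> hit [45/2,30], descend [2, 3, 4, 7]
  N2 x:[53/2,67/2] y:[25,31] z:[-2,28] -> hit [53/2,28] leaf, test {P4@t=27, P8(miss)}
  N3 x:[29,77/2] y:[42,52] z:[13,30] -> miss, prune
  N4 x:[32,85/2] y:[19,29] z:[10,14] -> miss, prune
  N7 x:[45/2,63/2] y:[36,49] z:[-4,14] -> miss, prune

order=[0, 2, 3, 4, 7]  |boxes|=5  |leaves|=1  hit=P4

== RESULT ==
5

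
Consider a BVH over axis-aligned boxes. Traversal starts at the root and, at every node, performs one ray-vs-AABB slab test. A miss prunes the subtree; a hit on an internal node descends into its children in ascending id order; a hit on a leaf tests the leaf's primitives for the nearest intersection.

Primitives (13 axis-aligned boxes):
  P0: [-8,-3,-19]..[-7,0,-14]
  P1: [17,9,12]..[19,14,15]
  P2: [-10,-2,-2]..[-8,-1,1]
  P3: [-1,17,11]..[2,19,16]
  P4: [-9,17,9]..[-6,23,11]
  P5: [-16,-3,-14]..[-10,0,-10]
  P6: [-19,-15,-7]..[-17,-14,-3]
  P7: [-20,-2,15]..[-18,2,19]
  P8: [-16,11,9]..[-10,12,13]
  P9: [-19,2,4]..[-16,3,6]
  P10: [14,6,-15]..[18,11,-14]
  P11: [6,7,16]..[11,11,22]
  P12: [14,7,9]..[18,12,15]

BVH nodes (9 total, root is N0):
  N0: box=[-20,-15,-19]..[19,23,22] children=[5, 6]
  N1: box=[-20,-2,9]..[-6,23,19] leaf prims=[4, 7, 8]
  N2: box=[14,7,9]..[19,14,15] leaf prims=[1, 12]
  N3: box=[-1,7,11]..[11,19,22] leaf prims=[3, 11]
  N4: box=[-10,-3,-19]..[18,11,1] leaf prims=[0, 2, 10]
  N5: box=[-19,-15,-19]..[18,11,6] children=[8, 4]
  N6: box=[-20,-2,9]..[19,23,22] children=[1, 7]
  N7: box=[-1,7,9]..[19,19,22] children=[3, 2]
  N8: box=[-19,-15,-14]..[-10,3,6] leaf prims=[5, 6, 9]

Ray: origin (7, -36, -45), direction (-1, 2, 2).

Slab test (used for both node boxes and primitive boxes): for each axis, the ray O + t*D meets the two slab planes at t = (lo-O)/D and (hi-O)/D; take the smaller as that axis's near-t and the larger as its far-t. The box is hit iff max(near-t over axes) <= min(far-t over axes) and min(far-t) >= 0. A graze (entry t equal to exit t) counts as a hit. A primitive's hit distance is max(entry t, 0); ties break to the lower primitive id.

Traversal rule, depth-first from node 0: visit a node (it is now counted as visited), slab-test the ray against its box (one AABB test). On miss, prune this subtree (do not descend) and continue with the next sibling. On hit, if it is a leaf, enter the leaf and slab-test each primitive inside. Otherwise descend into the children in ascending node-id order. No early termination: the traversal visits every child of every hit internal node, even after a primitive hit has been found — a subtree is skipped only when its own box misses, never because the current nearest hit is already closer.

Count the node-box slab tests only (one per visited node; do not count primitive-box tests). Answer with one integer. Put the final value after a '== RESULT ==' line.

Walk:
N0 x:[-12,27] y:[21/2,59/2] z:[13,67/2] -> hit [13,27], descend [5, 6]
  N5 x:[-11,26] y:[21/2,47/2] z:[13,51/2] -> hit [13,47/2], descend [4, 8]
    N4 x:[-11,17] y:[33/2,47/2] z:[13,23] -> hit [33/2,17] leaf, test {P0(miss), P2(miss), P10(miss)}
    N8 x:[17,26] y:[21/2,39/2] z:[31/2,51/2] -> hit [17,39/2] leaf, test {P5@t=17, P6(miss), P9(miss)}
  N6 x:[-12,27] y:[17,59/2] z:[27,67/2] -> hit [27,27], descend [1, 7]
    N1 x:[13,27] y:[17,59/2] z:[27,32] -> hit [27,27] leaf, test {P4(miss), P7(miss), P8(miss)}
    N7 x:[-12,8] y:[43/2,55/2] z:[27,67/2] -> miss, prune

order=[0, 5, 4, 8, 6, 1, 7]  |boxes|=7  |leaves|=3  hit=P5

== RESULT ==
7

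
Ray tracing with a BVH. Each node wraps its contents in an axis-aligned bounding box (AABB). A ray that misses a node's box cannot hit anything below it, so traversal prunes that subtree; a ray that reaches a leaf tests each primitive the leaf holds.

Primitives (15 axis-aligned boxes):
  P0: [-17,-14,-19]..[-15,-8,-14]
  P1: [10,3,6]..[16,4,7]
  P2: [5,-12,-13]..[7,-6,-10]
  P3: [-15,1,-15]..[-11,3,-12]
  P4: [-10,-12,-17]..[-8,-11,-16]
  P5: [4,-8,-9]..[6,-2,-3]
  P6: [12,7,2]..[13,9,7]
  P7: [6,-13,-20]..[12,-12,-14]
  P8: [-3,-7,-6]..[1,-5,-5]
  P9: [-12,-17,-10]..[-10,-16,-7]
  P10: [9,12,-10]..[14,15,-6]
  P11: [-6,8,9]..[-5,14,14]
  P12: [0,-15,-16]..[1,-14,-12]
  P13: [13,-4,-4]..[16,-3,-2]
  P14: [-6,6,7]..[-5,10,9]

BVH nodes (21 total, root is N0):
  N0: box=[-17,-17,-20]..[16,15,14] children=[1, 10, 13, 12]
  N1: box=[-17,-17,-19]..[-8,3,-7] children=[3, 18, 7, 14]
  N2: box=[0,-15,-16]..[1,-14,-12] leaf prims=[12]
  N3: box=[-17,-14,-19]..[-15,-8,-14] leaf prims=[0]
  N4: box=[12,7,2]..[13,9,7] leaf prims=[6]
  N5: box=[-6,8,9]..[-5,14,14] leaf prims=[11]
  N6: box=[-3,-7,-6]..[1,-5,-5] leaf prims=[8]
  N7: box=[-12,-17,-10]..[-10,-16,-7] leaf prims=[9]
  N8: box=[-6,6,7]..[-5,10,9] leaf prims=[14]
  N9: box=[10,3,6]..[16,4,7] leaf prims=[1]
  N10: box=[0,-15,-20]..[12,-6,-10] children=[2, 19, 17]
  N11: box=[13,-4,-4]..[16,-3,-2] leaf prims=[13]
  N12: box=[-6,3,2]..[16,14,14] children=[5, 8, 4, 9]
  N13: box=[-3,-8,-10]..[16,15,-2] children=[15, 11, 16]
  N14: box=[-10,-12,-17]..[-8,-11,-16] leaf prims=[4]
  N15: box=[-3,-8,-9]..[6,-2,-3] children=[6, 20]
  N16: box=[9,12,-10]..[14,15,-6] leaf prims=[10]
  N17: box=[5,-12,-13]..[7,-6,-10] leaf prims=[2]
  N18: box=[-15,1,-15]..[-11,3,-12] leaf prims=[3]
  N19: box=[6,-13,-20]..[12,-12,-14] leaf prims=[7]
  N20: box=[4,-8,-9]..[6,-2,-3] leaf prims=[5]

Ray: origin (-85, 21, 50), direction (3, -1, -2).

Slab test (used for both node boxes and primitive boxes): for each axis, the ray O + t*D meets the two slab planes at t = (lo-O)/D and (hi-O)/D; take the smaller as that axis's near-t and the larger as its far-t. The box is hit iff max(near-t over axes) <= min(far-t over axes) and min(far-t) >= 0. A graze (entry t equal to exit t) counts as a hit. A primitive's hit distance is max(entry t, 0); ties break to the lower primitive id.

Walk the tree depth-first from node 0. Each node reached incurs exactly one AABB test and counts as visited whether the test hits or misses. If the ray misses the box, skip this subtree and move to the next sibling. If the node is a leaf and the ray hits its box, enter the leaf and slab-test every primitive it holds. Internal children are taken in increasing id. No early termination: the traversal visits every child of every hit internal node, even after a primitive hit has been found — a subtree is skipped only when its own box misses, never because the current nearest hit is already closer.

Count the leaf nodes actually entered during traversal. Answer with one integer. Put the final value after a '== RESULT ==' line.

Trace the traversal:
N0 x:[68/3,101/3] y:[6,38] z:[18,35] -> hit [68/3,101/3], descend [1, 10, 12, 13]
  N1 x:[68/3,77/3] y:[18,38] z:[57/2,69/2] -> miss, prune
  N10 x:[85/3,97/3] y:[27,36] z:[30,35] -> hit [30,97/3], descend [2, 17, 19]
    N2 x:[85/3,86/3] y:[35,36] z:[31,33] -> miss, prune
    N17 x:[30,92/3] y:[27,33] z:[30,63/2] -> hit [30,92/3] leaf, test {P2@t=30}
    N19 x:[91/3,97/3] y:[33,34] z:[32,35] -> miss, prune
  N12 x:[79/3,101/3] y:[7,18] z:[18,24] -> miss, prune
  N13 x:[82/3,101/3] y:[6,29] z:[26,30] -> hit [82/3,29], descend [11, 15, 16]
    N11 x:[98/3,101/3] y:[24,25] z:[26,27] -> miss, prune
    N15 x:[82/3,91/3] y:[23,29] z:[53/2,59/2] -> hit [82/3,29], descend [6, 20]
      N6 x:[82/3,86/3] y:[26,28] z:[55/2,28] -> hit [55/2,28] leaf, test {P8@t=55/2}
      N20 x:[89/3,91/3] y:[23,29] z:[53/2,59/2] -> miss, prune
    N16 x:[94/3,33] y:[6,9] z:[28,30] -> miss, prune

Summary -> nodes [0, 1, 10, 2, 17, 19, 12, 13, 11, 15, 6, 20, 16]; box-tests=13; leaf-entries=2; first=P8

== RESULT ==
2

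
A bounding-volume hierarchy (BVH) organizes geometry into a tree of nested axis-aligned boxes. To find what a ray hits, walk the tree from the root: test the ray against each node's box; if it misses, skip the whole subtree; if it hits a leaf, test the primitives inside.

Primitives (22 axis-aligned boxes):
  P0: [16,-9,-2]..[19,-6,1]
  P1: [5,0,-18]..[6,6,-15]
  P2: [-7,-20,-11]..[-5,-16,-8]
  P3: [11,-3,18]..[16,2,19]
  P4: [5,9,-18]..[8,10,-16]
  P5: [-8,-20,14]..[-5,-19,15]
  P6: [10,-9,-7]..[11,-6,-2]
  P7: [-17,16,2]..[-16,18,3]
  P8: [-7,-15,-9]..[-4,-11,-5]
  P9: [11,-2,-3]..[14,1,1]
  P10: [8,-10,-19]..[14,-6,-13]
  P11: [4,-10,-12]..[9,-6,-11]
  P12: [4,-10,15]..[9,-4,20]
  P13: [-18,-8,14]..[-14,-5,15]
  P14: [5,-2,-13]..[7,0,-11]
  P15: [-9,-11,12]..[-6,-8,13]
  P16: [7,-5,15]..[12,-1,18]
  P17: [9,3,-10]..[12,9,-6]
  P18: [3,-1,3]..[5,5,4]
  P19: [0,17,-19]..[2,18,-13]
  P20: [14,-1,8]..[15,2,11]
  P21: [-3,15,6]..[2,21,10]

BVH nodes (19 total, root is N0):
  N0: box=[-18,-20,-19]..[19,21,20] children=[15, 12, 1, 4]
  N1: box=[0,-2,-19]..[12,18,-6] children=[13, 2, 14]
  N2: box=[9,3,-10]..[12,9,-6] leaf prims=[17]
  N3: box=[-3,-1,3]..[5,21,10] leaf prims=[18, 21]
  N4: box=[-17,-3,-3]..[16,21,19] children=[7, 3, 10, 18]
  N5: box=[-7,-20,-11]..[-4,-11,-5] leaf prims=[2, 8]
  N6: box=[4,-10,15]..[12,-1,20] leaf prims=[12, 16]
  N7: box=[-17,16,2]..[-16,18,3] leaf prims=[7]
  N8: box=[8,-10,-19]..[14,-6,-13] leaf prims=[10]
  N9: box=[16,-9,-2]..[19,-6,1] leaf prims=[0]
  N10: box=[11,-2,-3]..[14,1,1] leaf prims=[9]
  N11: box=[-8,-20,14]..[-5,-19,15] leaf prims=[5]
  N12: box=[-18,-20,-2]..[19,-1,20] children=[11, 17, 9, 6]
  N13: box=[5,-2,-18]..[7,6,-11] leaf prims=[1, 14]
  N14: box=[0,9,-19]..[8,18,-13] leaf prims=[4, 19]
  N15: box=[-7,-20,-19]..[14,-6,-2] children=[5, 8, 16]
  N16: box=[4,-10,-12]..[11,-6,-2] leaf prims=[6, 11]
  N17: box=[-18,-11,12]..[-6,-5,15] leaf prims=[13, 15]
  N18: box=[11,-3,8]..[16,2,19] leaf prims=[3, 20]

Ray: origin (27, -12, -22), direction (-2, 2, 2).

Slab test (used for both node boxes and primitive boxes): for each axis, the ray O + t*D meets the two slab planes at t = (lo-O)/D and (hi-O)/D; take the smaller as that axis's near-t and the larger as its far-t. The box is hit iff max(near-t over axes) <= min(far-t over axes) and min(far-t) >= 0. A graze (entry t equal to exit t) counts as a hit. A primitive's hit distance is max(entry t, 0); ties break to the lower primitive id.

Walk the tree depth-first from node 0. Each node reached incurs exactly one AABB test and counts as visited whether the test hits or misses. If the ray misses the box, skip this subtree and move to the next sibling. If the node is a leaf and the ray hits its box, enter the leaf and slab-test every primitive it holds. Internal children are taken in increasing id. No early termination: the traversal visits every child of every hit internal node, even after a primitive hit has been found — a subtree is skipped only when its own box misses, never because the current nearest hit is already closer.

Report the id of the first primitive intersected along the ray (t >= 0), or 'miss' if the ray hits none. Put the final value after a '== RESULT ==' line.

Trace the traversal:
N0 x:[4,45/2] y:[-4,33/2] z:[3/2,21] -> hit [4,33/2], descend [1, 4, 12, 15]
  N1 x:[15/2,27/2] y:[5,15] z:[3/2,8] -> hit [15/2,8], descend [2, 13, 14]
    N2 x:[15/2,9] y:[15/2,21/2] z:[6,8] -> hit [15/2,8] leaf, test {P17@t=15/2}
    N13 x:[10,11] y:[5,9] z:[2,11/2] -> miss, prune
    N14 x:[19/2,27/2] y:[21/2,15] z:[3/2,9/2] -> miss, prune
  N4 x:[11/2,22] y:[9/2,33/2] z:[19/2,41/2] -> hit [19/2,33/2], descend [3, 7, 10, 18]
    N3 x:[11,15] y:[11/2,33/2] z:[25/2,16] -> hit [25/2,15] leaf, test {P18(miss), P21@t=14}
    N7 x:[43/2,22] y:[14,15] z:[12,25/2] -> miss, prune
    N10 x:[13/2,8] y:[5,13/2] z:[19/2,23/2] -> miss, prune
    N18 x:[11/2,8] y:[9/2,7] z:[15,41/2] -> miss, prune
  N12 x:[4,45/2] y:[-4,11/2] z:[10,21] -> miss, prune
  N15 x:[13/2,17] y:[-4,3] z:[3/2,10] -> miss, prune

Visited [0, 1, 2, 13, 14, 4, 3, 7, 10, 18, 12, 15]. Tests: 12 box, 2 leaf. Nearest: P17.

== RESULT ==
17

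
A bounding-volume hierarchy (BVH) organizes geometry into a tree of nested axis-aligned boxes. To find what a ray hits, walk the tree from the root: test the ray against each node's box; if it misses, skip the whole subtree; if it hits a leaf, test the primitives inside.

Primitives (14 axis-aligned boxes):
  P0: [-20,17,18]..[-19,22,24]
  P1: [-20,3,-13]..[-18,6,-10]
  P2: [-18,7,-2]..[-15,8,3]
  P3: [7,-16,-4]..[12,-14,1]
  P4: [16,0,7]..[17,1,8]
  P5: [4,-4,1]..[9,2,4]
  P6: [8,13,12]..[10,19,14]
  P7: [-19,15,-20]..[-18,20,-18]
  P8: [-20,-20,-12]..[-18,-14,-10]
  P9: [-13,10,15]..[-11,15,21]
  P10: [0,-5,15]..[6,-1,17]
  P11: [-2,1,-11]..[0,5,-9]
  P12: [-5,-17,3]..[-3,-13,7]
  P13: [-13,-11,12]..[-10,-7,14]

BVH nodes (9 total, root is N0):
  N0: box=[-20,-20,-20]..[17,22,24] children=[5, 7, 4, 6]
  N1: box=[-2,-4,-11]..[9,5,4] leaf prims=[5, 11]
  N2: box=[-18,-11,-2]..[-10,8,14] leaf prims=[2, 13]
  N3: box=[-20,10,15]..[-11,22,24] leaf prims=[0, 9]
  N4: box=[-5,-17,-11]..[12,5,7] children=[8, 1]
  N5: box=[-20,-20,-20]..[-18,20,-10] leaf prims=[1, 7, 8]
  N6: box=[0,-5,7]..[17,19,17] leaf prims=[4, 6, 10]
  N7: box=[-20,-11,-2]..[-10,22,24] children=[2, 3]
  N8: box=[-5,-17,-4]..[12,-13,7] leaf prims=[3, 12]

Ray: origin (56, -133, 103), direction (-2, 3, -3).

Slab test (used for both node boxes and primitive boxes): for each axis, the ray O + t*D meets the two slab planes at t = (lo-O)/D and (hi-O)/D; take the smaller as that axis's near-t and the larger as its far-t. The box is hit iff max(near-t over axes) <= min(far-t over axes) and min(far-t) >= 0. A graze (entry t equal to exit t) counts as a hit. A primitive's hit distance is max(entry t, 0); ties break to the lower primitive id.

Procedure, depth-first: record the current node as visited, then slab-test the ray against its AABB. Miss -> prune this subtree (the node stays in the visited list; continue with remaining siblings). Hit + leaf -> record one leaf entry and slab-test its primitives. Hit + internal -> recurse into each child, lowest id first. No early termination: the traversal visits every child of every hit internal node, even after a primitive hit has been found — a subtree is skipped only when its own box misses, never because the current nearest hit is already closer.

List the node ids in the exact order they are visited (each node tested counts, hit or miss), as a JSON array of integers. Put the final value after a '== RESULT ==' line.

Traverse from the root:
N0 x:[39/2,38] y:[113/3,155/3] z:[79/3,41] -> hit [113/3,38], descend [4, 5, 6, 7]
  N4 x:[22,61/2] y:[116/3,46] z:[32,38] -> miss, prune
  N5 x:[37,38] y:[113/3,51] z:[113/3,41] -> hit [113/3,38] leaf, test {P1(miss), P7(miss), P8@t=113/3}
  N6 x:[39/2,28] y:[128/3,152/3] z:[86/3,32] -> miss, prune
  N7 x:[33,38] y:[122/3,155/3] z:[79/3,35] -> miss, prune

Summary -> nodes [0, 4, 5, 6, 7]; box-tests=5; leaf-entries=1; first=P8

== RESULT ==
[0, 4, 5, 6, 7]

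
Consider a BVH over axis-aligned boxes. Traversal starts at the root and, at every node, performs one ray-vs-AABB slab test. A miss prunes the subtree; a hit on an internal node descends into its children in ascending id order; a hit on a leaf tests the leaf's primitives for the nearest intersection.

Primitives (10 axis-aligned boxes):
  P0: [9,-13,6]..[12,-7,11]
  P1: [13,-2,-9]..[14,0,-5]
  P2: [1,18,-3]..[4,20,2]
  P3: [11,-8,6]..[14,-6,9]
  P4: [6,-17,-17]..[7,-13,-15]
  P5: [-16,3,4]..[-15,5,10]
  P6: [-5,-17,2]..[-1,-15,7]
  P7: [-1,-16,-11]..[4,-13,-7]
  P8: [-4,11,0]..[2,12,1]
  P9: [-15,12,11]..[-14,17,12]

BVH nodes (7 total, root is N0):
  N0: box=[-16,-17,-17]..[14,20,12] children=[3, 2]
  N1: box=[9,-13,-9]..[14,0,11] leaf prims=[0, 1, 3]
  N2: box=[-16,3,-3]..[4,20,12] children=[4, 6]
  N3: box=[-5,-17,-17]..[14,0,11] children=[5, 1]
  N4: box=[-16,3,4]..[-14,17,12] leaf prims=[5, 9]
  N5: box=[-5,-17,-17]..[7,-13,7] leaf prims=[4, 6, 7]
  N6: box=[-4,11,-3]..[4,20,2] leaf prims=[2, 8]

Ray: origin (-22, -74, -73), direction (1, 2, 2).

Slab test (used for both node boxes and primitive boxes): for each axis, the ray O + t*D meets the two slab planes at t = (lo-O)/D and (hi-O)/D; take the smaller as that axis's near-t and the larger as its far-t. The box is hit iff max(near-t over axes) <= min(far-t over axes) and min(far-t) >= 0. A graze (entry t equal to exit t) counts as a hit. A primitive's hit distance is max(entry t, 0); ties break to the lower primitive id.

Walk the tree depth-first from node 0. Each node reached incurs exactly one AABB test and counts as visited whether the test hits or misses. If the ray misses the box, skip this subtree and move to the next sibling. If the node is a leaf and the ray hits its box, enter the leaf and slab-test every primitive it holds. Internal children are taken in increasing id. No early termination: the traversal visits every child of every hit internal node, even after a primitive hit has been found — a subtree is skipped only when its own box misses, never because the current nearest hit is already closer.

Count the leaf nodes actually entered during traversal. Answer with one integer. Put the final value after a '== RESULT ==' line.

Trace the traversal:
N0 x:[6,36] y:[57/2,47] z:[28,85/2] -> hit [57/2,36], descend [2, 3]
  N2 x:[6,26] y:[77/2,47] z:[35,85/2] -> miss, prune
  N3 x:[17,36] y:[57/2,37] z:[28,42] -> hit [57/2,36], descend [1, 5]
    N1 x:[31,36] y:[61/2,37] z:[32,42] -> hit [32,36] leaf, test {P0(miss), P1(miss), P3(miss)}
    N5 x:[17,29] y:[57/2,61/2] z:[28,40] -> hit [57/2,29] leaf, test {P4@t=57/2, P6(miss), P7(miss)}

Summary -> nodes [0, 2, 3, 1, 5]; box-tests=5; leaf-entries=2; first=P4

== RESULT ==
2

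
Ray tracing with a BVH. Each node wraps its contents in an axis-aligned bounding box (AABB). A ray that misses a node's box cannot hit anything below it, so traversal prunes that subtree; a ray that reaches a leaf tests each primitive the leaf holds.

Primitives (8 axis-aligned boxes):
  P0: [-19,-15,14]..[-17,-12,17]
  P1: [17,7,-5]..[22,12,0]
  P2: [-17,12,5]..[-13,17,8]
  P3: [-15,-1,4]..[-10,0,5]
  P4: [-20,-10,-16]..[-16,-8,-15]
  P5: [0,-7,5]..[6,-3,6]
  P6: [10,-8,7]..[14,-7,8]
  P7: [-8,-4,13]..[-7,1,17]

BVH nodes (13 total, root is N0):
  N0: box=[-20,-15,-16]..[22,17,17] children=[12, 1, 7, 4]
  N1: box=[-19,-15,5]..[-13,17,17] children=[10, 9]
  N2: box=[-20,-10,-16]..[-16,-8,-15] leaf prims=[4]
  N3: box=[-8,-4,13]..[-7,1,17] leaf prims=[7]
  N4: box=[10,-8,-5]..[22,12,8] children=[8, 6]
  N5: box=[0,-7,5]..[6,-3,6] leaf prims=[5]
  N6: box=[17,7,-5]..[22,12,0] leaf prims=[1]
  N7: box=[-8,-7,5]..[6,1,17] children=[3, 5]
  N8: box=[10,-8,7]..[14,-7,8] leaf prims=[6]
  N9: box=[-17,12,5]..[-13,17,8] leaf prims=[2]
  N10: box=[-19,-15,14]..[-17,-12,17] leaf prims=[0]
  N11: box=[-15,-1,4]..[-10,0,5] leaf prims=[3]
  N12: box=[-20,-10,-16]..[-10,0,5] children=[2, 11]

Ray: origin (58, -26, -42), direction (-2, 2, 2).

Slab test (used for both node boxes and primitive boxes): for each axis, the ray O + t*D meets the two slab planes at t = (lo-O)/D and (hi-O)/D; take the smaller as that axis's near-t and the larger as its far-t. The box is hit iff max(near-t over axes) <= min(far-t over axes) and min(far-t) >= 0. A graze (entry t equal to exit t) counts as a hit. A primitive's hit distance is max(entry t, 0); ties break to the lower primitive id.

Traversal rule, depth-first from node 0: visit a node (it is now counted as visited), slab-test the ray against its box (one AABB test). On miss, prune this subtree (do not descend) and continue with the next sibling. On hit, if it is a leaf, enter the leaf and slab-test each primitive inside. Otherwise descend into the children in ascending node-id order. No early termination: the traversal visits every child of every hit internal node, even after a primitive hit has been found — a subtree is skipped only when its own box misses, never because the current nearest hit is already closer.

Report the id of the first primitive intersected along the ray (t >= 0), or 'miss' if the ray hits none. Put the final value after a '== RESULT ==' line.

Walk:
N0 x:[18,39] y:[11/2,43/2] z:[13,59/2] -> hit [18,43/2], descend [1, 4, 7, 12]
  N1 x:[71/2,77/2] y:[11/2,43/2] z:[47/2,59/2] -> miss, prune
  N4 x:[18,24] y:[9,19] z:[37/2,25] -> hit [37/2,19], descend [6, 8]
    N6 x:[18,41/2] y:[33/2,19] z:[37/2,21] -> hit [37/2,19] leaf, test {P1@t=37/2}
    N8 x:[22,24] y:[9,19/2] z:[49/2,25] -> miss, prune
  N7 x:[26,33] y:[19/2,27/2] z:[47/2,59/2] -> miss, prune
  N12 x:[34,39] y:[8,13] z:[13,47/2] -> miss, prune

order=[0, 1, 4, 6, 8, 7, 12]  |boxes|=7  |leaves|=1  hit=P1

== RESULT ==
1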